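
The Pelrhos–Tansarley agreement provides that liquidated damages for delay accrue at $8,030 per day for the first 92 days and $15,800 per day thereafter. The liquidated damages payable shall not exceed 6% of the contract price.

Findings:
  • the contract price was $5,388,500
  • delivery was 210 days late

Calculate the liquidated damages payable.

Liquidated damages: $323,310

First 92 days: 92 × $8,030 = $738,760
Remaining days: (210 − 92) × $15,800 = $1,864,400
Accrued per-day damages: $738,760 + $1,864,400 = $2,603,160
Cap: 6% of $5,388,500 = $323,310
Cap at $323,310: $2,603,160 exceeds the cap → $323,310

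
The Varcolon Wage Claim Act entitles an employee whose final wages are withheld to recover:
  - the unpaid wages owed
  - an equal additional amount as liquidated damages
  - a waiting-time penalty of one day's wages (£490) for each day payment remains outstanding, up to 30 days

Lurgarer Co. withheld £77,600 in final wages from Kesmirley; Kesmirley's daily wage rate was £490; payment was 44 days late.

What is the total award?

Liquidated damages (equal amount): £77,600
Penalty days: min(44, 30) = 30
Waiting-time penalty: 30 × £490 = £14,700
Total award: £77,600 + £77,600 + £14,700 = £169,900

Total award: £169,900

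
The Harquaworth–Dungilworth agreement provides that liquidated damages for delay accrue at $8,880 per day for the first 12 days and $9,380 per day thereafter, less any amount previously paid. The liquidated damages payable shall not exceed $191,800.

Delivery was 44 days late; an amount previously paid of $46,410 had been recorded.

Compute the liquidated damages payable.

$191,800

First 12 days: 12 × $8,880 = $106,560
Remaining days: (44 − 12) × $9,380 = $300,160
Accrued per-day damages: $106,560 + $300,160 = $406,720
Less amount previously paid: $406,720 − $46,410 = $360,310
Cap at $191,800: $360,310 exceeds the cap → $191,800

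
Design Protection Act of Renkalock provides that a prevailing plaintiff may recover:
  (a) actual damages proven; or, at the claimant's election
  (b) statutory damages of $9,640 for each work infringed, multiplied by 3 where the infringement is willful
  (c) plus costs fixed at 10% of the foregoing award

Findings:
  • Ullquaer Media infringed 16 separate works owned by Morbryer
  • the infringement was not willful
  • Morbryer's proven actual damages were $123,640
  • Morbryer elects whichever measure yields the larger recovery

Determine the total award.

$169,664

Statutory damages: 16 × $9,640 = $154,240
Infringement not willful: no ×3 enhancement.
Greater of actual damages ($123,640) or statutory damages ($154,240): $154,240
Costs: 10% of $154,240 = $15,424
Award plus costs: $154,240 + $15,424 = $169,664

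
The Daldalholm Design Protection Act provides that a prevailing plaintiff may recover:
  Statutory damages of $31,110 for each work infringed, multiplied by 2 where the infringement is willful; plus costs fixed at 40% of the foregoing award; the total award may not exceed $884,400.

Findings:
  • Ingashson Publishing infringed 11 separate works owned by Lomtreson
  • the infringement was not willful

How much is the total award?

$479,094

Statutory damages: 11 × $31,110 = $342,210
Infringement not willful: no ×2 enhancement.
Costs: 40% of $342,210 = $136,884
Award plus costs: $342,210 + $136,884 = $479,094
Cap at $884,400: $479,094 is within the cap, no reduction.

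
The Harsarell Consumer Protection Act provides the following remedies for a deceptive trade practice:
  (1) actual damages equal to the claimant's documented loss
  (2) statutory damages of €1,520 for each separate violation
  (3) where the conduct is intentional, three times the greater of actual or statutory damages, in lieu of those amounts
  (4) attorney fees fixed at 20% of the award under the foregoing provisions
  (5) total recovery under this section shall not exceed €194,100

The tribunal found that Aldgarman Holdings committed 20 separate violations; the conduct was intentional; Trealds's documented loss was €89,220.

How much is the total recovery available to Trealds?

Statutory damages: 20 × €1,520 = €30,400
Greater of actual damages (€89,220) or statutory damages (€30,400): €89,220
Trebled: 3 × €89,220 = €267,660
Attorney fees: 20% of €267,660 = €53,532
Total before cap: €267,660 + €53,532 = €321,192
Cap at €194,100: €321,192 exceeds the cap → €194,100

€194,100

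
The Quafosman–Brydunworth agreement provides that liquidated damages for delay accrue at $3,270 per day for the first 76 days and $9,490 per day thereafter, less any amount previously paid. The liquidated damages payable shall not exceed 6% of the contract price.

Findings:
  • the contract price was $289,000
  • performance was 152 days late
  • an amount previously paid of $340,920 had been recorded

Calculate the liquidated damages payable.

First 76 days: 76 × $3,270 = $248,520
Remaining days: (152 − 76) × $9,490 = $721,240
Accrued per-day damages: $248,520 + $721,240 = $969,760
Less amount previously paid: $969,760 − $340,920 = $628,840
Cap: 6% of $289,000 = $17,340
Cap at $17,340: $628,840 exceeds the cap → $17,340

$17,340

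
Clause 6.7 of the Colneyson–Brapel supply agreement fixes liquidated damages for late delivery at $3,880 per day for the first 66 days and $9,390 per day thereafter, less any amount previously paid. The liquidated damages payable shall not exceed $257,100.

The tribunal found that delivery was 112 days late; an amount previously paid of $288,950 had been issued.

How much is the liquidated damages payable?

First 66 days: 66 × $3,880 = $256,080
Remaining days: (112 − 66) × $9,390 = $431,940
Accrued per-day damages: $256,080 + $431,940 = $688,020
Less amount previously paid: $688,020 − $288,950 = $399,070
Cap at $257,100: $399,070 exceeds the cap → $257,100

$257,100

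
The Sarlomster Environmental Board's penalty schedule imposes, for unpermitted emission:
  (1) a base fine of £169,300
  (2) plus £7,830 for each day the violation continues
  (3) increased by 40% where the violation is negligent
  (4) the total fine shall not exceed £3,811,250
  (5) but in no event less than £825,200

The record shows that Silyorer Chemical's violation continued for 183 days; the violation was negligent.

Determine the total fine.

Per-day component: 183 × £7,830 = £1,432,890
Base plus per-day: £169,300 + £1,432,890 = £1,602,190
Enhancement: 40% of £1,602,190 = £640,876
Enhanced fine: £1,602,190 + £640,876 = £2,243,066
Cap at £3,811,250: £2,243,066 is within the cap, no reduction.
Minimum £825,200: £2,243,066 meets the minimum, no increase.

£2,243,066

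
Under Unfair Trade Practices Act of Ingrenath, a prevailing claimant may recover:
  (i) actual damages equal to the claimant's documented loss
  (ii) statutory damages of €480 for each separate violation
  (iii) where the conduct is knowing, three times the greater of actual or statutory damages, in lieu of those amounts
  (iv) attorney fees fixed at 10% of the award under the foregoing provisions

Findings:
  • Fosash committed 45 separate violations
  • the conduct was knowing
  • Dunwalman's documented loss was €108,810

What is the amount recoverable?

€359,073

Statutory damages: 45 × €480 = €21,600
Greater of actual damages (€108,810) or statutory damages (€21,600): €108,810
Trebled: 3 × €108,810 = €326,430
Attorney fees: 10% of €326,430 = €32,643
Total recovery: €326,430 + €32,643 = €359,073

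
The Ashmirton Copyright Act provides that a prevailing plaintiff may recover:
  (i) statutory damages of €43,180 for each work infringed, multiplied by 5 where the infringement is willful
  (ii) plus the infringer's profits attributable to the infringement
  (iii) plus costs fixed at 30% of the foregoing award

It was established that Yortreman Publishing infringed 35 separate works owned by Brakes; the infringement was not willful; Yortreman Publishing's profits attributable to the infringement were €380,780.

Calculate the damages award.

€2,459,704

Statutory damages: 35 × €43,180 = €1,511,300
Infringement not willful: no ×5 enhancement.
Combined award: €1,511,300 + €380,780 = €1,892,080
Costs: 30% of €1,892,080 = €567,624
Award plus costs: €1,892,080 + €567,624 = €2,459,704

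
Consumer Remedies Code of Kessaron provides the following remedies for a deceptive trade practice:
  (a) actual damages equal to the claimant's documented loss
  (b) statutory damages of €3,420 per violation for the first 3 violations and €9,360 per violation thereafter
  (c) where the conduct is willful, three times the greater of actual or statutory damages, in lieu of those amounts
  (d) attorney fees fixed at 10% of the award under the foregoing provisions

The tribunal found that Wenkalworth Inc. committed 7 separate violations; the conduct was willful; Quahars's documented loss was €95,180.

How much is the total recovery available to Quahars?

Total recovery: €314,094

First 3 violations: 3 × €3,420 = €10,260
Remaining violations: (7 − 3) × €9,360 = €37,440
Statutory damages: €10,260 + €37,440 = €47,700
Greater of actual damages (€95,180) or statutory damages (€47,700): €95,180
Trebled: 3 × €95,180 = €285,540
Attorney fees: 10% of €285,540 = €28,554
Total recovery: €285,540 + €28,554 = €314,094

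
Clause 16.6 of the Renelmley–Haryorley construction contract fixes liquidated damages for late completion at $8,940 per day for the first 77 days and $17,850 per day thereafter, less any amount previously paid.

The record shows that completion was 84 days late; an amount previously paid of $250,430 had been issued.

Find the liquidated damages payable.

First 77 days: 77 × $8,940 = $688,380
Remaining days: (84 − 77) × $17,850 = $124,950
Accrued per-day damages: $688,380 + $124,950 = $813,330
Less amount previously paid: $813,330 − $250,430 = $562,900

$562,900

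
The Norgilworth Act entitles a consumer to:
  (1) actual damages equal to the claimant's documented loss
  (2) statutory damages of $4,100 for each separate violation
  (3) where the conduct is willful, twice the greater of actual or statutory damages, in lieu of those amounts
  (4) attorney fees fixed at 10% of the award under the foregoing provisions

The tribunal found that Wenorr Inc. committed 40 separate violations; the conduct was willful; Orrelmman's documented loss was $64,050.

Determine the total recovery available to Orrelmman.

$360,800

Statutory damages: 40 × $4,100 = $164,000
Greater of actual damages ($64,050) or statutory damages ($164,000): $164,000
Doubled: 2 × $164,000 = $328,000
Attorney fees: 10% of $328,000 = $32,800
Total recovery: $328,000 + $32,800 = $360,800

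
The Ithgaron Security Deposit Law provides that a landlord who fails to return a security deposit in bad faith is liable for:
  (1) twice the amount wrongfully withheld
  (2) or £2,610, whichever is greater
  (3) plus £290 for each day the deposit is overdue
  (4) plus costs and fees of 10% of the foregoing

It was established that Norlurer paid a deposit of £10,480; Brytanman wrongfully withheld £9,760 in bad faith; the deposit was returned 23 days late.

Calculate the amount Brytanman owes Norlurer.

£28,809

Doubled: 2 × £9,760 = £19,520
Minimum £2,610: £19,520 meets the minimum, no increase.
Late-return penalty: 23 × £290 = £6,670
Damages plus late penalty: £19,520 + £6,670 = £26,190
Costs and fees: 10% of £26,190 = £2,619
Total recovery: £26,190 + £2,619 = £28,809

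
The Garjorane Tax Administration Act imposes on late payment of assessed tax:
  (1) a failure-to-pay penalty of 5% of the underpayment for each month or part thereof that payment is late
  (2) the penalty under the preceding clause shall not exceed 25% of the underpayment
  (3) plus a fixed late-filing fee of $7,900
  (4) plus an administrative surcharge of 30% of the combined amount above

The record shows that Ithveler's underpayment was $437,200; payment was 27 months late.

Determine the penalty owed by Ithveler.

$152,360

Accrued rate: 5% × 27 = 135%, capped at 25% → 25%
Failure-to-pay penalty: 25% of $437,200 = $109,300
Penalty before surcharge: $109,300 + $7,900 = $117,200
Administrative surcharge: 30% of $117,200 = $35,160
Total penalty: $117,200 + $35,160 = $152,360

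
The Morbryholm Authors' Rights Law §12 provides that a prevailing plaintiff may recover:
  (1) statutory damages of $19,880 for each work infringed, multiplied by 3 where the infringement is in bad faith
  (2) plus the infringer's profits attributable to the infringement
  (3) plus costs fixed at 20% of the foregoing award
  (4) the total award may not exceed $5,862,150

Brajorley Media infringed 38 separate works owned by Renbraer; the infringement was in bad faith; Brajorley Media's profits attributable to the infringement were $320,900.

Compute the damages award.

Statutory damages: 38 × $19,880 = $755,440
Trebled: 3 × $755,440 = $2,266,320
Combined award: $2,266,320 + $320,900 = $2,587,220
Costs: 20% of $2,587,220 = $517,444
Award plus costs: $2,587,220 + $517,444 = $3,104,664
Cap at $5,862,150: $3,104,664 is within the cap, no reduction.

Award: $3,104,664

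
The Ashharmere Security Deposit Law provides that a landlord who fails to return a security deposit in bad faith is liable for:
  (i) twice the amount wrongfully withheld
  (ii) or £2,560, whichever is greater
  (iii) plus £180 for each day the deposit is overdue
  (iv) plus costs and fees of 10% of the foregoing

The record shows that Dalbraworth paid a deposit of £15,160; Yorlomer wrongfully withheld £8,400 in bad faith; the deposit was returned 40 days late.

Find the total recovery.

Recovery: £26,400

Doubled: 2 × £8,400 = £16,800
Minimum £2,560: £16,800 meets the minimum, no increase.
Late-return penalty: 40 × £180 = £7,200
Damages plus late penalty: £16,800 + £7,200 = £24,000
Costs and fees: 10% of £24,000 = £2,400
Total recovery: £24,000 + £2,400 = £26,400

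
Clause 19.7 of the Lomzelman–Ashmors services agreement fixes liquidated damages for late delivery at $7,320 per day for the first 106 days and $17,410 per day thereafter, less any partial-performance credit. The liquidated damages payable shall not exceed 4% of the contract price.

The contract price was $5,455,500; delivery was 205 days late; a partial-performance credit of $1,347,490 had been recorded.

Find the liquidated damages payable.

First 106 days: 106 × $7,320 = $775,920
Remaining days: (205 − 106) × $17,410 = $1,723,590
Accrued per-day damages: $775,920 + $1,723,590 = $2,499,510
Less partial-performance credit: $2,499,510 − $1,347,490 = $1,152,020
Cap: 4% of $5,455,500 = $218,220
Cap at $218,220: $1,152,020 exceeds the cap → $218,220

$218,220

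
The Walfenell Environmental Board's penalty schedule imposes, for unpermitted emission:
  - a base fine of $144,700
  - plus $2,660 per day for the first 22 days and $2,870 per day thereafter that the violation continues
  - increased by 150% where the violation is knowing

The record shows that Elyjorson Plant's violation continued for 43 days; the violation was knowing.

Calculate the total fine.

First 22 days: 22 × $2,660 = $58,520
Remaining days: (43 − 22) × $2,870 = $60,270
Per-day component: $58,520 + $60,270 = $118,790
Base plus per-day: $144,700 + $118,790 = $263,490
Enhancement: 150% of $263,490 = $395,235
Enhanced fine: $263,490 + $395,235 = $658,725

$658,725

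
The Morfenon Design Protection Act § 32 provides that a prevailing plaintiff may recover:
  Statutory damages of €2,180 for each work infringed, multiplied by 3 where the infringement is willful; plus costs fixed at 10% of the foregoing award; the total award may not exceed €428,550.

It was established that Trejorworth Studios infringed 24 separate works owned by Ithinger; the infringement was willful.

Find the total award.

Statutory damages: 24 × €2,180 = €52,320
Trebled: 3 × €52,320 = €156,960
Costs: 10% of €156,960 = €15,696
Award plus costs: €156,960 + €15,696 = €172,656
Cap at €428,550: €172,656 is within the cap, no reduction.

€172,656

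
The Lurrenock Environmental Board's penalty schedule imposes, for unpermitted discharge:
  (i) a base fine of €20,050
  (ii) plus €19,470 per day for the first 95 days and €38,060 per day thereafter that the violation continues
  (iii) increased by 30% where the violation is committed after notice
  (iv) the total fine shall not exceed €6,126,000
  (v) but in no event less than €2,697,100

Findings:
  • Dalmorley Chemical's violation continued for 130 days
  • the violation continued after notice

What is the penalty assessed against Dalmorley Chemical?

First 95 days: 95 × €19,470 = €1,849,650
Remaining days: (130 − 95) × €38,060 = €1,332,100
Per-day component: €1,849,650 + €1,332,100 = €3,181,750
Base plus per-day: €20,050 + €3,181,750 = €3,201,800
Enhancement: 30% of €3,201,800 = €960,540
Enhanced fine: €3,201,800 + €960,540 = €4,162,340
Cap at €6,126,000: €4,162,340 is within the cap, no reduction.
Minimum €2,697,100: €4,162,340 meets the minimum, no increase.

€4,162,340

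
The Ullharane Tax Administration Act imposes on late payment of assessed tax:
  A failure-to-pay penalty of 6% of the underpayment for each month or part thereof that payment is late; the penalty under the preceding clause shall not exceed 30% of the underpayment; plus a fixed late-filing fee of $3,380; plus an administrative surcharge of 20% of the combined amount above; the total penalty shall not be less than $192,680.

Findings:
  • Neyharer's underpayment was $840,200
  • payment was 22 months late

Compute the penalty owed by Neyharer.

Accrued rate: 6% × 22 = 132%, capped at 30% → 30%
Failure-to-pay penalty: 30% of $840,200 = $252,060
Penalty before surcharge: $252,060 + $3,380 = $255,440
Administrative surcharge: 20% of $255,440 = $51,088
Total penalty: $255,440 + $51,088 = $306,528
Minimum $192,680: $306,528 meets the minimum, no increase.

$306,528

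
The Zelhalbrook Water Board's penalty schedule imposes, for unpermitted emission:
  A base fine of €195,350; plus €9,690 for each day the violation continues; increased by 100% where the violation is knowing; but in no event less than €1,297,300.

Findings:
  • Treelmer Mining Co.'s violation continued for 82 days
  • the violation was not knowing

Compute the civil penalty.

Civil penalty: €1,297,300

Per-day component: 82 × €9,690 = €794,580
Base plus per-day: €195,350 + €794,580 = €989,930
The violation was not knowing: no 100% increase.
Minimum €1,297,300: €989,930 is below the minimum → €1,297,300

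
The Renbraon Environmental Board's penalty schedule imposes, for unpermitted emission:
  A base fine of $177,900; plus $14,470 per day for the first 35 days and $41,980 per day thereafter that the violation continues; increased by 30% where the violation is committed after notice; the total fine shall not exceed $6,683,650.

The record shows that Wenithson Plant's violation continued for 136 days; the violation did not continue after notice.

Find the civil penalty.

$4,924,330

First 35 days: 35 × $14,470 = $506,450
Remaining days: (136 − 35) × $41,980 = $4,239,980
Per-day component: $506,450 + $4,239,980 = $4,746,430
Base plus per-day: $177,900 + $4,746,430 = $4,924,330
The violation did not continue after notice: no 30% increase.
Cap at $6,683,650: $4,924,330 is within the cap, no reduction.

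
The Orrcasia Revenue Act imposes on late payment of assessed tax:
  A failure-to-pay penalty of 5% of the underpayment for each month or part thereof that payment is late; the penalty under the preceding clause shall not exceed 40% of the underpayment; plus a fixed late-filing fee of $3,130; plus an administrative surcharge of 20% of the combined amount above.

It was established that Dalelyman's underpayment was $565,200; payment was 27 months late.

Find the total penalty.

$275,052

Accrued rate: 5% × 27 = 135%, capped at 40% → 40%
Failure-to-pay penalty: 40% of $565,200 = $226,080
Penalty before surcharge: $226,080 + $3,130 = $229,210
Administrative surcharge: 20% of $229,210 = $45,842
Total penalty: $229,210 + $45,842 = $275,052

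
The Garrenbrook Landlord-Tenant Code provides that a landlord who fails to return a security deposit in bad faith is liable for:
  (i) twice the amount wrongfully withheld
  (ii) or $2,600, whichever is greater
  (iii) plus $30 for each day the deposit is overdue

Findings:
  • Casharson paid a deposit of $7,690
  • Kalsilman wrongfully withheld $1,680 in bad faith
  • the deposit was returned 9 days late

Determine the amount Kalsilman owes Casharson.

$3,630

Doubled: 2 × $1,680 = $3,360
Minimum $2,600: $3,360 meets the minimum, no increase.
Late-return penalty: 9 × $30 = $270
Damages plus late penalty: $3,360 + $270 = $3,630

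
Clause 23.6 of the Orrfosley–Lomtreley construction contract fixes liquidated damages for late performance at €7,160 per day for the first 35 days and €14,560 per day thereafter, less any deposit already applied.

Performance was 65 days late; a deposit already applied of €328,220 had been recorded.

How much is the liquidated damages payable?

First 35 days: 35 × €7,160 = €250,600
Remaining days: (65 − 35) × €14,560 = €436,800
Accrued per-day damages: €250,600 + €436,800 = €687,400
Less deposit already applied: €687,400 − €328,220 = €359,180

Liquidated damages: €359,180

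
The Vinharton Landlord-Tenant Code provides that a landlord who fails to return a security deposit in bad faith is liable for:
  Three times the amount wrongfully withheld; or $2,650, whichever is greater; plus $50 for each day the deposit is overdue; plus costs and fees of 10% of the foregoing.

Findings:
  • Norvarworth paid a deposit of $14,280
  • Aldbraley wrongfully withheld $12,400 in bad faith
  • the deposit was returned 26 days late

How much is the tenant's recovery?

Trebled: 3 × $12,400 = $37,200
Minimum $2,650: $37,200 meets the minimum, no increase.
Late-return penalty: 26 × $50 = $1,300
Damages plus late penalty: $37,200 + $1,300 = $38,500
Costs and fees: 10% of $38,500 = $3,850
Total recovery: $38,500 + $3,850 = $42,350

Recovery: $42,350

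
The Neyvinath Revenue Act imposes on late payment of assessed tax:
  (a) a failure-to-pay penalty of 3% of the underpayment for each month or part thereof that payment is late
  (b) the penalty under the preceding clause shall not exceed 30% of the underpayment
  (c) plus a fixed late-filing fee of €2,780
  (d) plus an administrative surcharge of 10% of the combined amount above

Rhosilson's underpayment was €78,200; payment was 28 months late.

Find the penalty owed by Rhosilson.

Accrued rate: 3% × 28 = 84%, capped at 30% → 30%
Failure-to-pay penalty: 30% of €78,200 = €23,460
Penalty before surcharge: €23,460 + €2,780 = €26,240
Administrative surcharge: 10% of €26,240 = €2,624
Total penalty: €26,240 + €2,624 = €28,864

€28,864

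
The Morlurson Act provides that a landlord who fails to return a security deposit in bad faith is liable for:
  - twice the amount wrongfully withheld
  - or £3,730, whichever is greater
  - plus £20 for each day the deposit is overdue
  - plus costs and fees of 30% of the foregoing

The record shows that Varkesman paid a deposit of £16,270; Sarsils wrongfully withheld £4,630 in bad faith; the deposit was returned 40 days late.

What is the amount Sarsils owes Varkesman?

£13,078

Doubled: 2 × £4,630 = £9,260
Minimum £3,730: £9,260 meets the minimum, no increase.
Late-return penalty: 40 × £20 = £800
Damages plus late penalty: £9,260 + £800 = £10,060
Costs and fees: 30% of £10,060 = £3,018
Total recovery: £10,060 + £3,018 = £13,078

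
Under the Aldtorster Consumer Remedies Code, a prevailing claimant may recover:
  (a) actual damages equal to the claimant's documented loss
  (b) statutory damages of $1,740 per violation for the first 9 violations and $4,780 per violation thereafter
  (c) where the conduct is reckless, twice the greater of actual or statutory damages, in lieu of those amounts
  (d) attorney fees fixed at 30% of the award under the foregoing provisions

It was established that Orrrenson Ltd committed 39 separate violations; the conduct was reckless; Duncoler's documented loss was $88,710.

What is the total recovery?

Total recovery: $413,556

First 9 violations: 9 × $1,740 = $15,660
Remaining violations: (39 − 9) × $4,780 = $143,400
Statutory damages: $15,660 + $143,400 = $159,060
Greater of actual damages ($88,710) or statutory damages ($159,060): $159,060
Doubled: 2 × $159,060 = $318,120
Attorney fees: 30% of $318,120 = $95,436
Total recovery: $318,120 + $95,436 = $413,556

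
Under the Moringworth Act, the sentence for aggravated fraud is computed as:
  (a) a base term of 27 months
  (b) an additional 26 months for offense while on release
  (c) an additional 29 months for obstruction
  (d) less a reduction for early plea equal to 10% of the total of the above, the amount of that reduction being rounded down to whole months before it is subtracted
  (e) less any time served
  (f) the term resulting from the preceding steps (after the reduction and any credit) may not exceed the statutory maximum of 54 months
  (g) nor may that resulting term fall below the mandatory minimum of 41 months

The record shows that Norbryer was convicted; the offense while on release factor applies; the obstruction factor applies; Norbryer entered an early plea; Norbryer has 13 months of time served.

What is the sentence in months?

Sentence: 54 months

Offense while on release enhancement: +26 months
Obstruction enhancement: +29 months
Adjusted term: 27 months + 26 months + 29 months = 82 months
Early plea reduction: 10% of 82 months = 8 months (rounded down)
After reduction: 82 − 8 = 74 months
Less time served: 74 months − 13 months = 61 months
Cap at 54 months: 61 months exceeds the cap → 54 months
Minimum 41 months: 54 months meets the minimum, no increase.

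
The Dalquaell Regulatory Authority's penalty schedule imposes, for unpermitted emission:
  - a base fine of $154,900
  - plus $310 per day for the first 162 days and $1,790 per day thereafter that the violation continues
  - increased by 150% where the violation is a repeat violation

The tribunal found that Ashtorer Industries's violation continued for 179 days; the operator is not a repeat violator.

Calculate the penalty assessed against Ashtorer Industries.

First 162 days: 162 × $310 = $50,220
Remaining days: (179 − 162) × $1,790 = $30,430
Per-day component: $50,220 + $30,430 = $80,650
Base plus per-day: $154,900 + $80,650 = $235,550
The operator is not a repeat violator: no 150% increase.

Civil penalty: $235,550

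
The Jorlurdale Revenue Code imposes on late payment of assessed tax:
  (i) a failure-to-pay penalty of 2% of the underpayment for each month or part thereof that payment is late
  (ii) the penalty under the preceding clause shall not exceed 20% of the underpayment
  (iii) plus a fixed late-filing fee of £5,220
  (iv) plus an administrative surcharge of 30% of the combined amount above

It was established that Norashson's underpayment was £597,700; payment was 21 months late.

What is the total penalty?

Accrued rate: 2% × 21 = 42%, capped at 20% → 20%
Failure-to-pay penalty: 20% of £597,700 = £119,540
Penalty before surcharge: £119,540 + £5,220 = £124,760
Administrative surcharge: 30% of £124,760 = £37,428
Total penalty: £124,760 + £37,428 = £162,188

Penalty: £162,188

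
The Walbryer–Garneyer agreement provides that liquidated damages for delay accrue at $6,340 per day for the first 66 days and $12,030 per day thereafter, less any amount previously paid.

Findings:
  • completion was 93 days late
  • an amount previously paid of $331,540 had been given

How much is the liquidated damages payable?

First 66 days: 66 × $6,340 = $418,440
Remaining days: (93 − 66) × $12,030 = $324,810
Accrued per-day damages: $418,440 + $324,810 = $743,250
Less amount previously paid: $743,250 − $331,540 = $411,710

$411,710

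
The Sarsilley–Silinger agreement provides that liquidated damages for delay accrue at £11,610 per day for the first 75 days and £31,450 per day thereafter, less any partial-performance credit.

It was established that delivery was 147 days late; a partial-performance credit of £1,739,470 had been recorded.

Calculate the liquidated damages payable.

First 75 days: 75 × £11,610 = £870,750
Remaining days: (147 − 75) × £31,450 = £2,264,400
Accrued per-day damages: £870,750 + £2,264,400 = £3,135,150
Less partial-performance credit: £3,135,150 − £1,739,470 = £1,395,680

£1,395,680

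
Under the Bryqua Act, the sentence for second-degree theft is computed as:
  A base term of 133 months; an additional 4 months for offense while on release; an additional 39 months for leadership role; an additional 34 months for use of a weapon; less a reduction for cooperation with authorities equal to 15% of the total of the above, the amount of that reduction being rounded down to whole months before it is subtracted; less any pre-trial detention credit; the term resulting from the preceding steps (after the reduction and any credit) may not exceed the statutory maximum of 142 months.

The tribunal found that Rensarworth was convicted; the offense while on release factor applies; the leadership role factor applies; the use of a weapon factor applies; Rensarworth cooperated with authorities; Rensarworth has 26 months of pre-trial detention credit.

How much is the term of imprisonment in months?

Offense while on release enhancement: +4 months
Leadership role enhancement: +39 months
Use of a weapon enhancement: +34 months
Adjusted term: 133 months + 4 months + 39 months + 34 months = 210 months
Cooperation with authorities reduction: 15% of 210 months = 31 months (rounded down)
After reduction: 210 − 31 = 179 months
Less pre-trial detention credit: 179 months − 26 months = 153 months
Cap at 142 months: 153 months exceeds the cap → 142 months

Sentence: 142 months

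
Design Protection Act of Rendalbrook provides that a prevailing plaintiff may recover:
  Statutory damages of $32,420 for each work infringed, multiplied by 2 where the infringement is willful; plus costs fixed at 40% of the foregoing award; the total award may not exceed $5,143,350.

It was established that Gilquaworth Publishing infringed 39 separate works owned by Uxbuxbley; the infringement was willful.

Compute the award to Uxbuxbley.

$3,540,264

Statutory damages: 39 × $32,420 = $1,264,380
Doubled: 2 × $1,264,380 = $2,528,760
Costs: 40% of $2,528,760 = $1,011,504
Award plus costs: $2,528,760 + $1,011,504 = $3,540,264
Cap at $5,143,350: $3,540,264 is within the cap, no reduction.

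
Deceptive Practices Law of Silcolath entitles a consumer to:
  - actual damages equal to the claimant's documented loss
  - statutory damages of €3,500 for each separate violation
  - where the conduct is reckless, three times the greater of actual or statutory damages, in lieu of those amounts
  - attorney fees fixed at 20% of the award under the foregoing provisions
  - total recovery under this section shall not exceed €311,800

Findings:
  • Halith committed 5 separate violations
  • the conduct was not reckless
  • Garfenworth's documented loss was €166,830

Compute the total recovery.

€221,196

Statutory damages: 5 × €3,500 = €17,500
Conduct not reckless: the in-lieu enhancement does not apply.
Actual plus statutory damages: €166,830 + €17,500 = €184,330
Attorney fees: 20% of €184,330 = €36,866
Total before cap: €184,330 + €36,866 = €221,196
Cap at €311,800: €221,196 is within the cap, no reduction.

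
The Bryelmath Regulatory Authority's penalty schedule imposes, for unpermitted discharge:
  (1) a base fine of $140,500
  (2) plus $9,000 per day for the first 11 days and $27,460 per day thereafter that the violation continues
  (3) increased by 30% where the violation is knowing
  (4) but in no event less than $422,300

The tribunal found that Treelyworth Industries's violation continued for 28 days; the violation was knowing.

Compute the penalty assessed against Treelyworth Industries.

$918,216

First 11 days: 11 × $9,000 = $99,000
Remaining days: (28 − 11) × $27,460 = $466,820
Per-day component: $99,000 + $466,820 = $565,820
Base plus per-day: $140,500 + $565,820 = $706,320
Enhancement: 30% of $706,320 = $211,896
Enhanced fine: $706,320 + $211,896 = $918,216
Minimum $422,300: $918,216 meets the minimum, no increase.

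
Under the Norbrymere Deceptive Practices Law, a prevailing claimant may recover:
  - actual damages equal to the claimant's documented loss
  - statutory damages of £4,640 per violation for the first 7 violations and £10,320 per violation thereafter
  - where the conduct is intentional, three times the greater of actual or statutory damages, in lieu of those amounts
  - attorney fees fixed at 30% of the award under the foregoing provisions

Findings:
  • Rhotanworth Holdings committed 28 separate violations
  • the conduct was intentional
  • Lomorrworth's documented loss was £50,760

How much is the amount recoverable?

First 7 violations: 7 × £4,640 = £32,480
Remaining violations: (28 − 7) × £10,320 = £216,720
Statutory damages: £32,480 + £216,720 = £249,200
Greater of actual damages (£50,760) or statutory damages (£249,200): £249,200
Trebled: 3 × £249,200 = £747,600
Attorney fees: 30% of £747,600 = £224,280
Total recovery: £747,600 + £224,280 = £971,880

Total recovery: £971,880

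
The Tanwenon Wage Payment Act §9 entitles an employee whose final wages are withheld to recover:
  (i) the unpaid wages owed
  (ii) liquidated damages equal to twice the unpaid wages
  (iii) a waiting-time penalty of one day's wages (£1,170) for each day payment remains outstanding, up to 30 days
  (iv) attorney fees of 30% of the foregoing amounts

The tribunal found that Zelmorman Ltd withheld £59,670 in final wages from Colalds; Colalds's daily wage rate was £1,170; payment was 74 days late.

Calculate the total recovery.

Doubled: 2 × £59,670 = £119,340
Penalty days: min(74, 30) = 30
Waiting-time penalty: 30 × £1,170 = £35,100
Subtotal: £59,670 + £119,340 + £35,100 = £214,110
Attorney fees: 30% of £214,110 = £64,233
Total award: £214,110 + £64,233 = £278,343

£278,343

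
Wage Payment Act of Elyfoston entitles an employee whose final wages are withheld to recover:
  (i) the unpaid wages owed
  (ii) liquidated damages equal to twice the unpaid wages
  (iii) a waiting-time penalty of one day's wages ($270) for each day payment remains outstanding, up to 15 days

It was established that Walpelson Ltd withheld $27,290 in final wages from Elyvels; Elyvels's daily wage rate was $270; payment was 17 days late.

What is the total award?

Total award: $85,920

Doubled: 2 × $27,290 = $54,580
Penalty days: min(17, 15) = 15
Waiting-time penalty: 15 × $270 = $4,050
Total award: $27,290 + $54,580 + $4,050 = $85,920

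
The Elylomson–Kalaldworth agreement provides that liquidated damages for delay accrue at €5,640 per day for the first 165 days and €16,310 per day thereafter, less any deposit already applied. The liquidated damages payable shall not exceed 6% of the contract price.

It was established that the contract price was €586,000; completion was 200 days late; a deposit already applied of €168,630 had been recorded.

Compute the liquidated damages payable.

First 165 days: 165 × €5,640 = €930,600
Remaining days: (200 − 165) × €16,310 = €570,850
Accrued per-day damages: €930,600 + €570,850 = €1,501,450
Less deposit already applied: €1,501,450 − €168,630 = €1,332,820
Cap: 6% of €586,000 = €35,160
Cap at €35,160: €1,332,820 exceeds the cap → €35,160

€35,160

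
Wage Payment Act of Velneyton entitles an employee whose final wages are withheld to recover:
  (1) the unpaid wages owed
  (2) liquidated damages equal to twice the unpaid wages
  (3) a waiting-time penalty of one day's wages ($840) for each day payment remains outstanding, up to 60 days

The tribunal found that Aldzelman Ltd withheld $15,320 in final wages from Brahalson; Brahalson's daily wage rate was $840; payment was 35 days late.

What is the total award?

$75,360

Doubled: 2 × $15,320 = $30,640
Penalty days: min(35, 60) = 35
Waiting-time penalty: 35 × $840 = $29,400
Total award: $15,320 + $30,640 + $29,400 = $75,360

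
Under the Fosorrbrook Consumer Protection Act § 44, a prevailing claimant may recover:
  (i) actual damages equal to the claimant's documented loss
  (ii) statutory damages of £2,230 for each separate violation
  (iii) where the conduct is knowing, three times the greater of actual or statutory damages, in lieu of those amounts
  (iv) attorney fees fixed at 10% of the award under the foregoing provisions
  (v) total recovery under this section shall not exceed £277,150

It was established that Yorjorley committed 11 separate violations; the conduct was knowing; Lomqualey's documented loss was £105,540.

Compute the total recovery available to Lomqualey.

Statutory damages: 11 × £2,230 = £24,530
Greater of actual damages (£105,540) or statutory damages (£24,530): £105,540
Trebled: 3 × £105,540 = £316,620
Attorney fees: 10% of £316,620 = £31,662
Total before cap: £316,620 + £31,662 = £348,282
Cap at £277,150: £348,282 exceeds the cap → £277,150

Total recovery: £277,150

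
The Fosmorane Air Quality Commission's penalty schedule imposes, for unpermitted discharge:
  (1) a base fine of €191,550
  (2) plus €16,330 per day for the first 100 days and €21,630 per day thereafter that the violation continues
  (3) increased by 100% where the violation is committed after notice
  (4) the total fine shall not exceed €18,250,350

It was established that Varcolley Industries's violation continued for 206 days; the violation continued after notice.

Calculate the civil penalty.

€8,234,660

First 100 days: 100 × €16,330 = €1,633,000
Remaining days: (206 − 100) × €21,630 = €2,292,780
Per-day component: €1,633,000 + €2,292,780 = €3,925,780
Base plus per-day: €191,550 + €3,925,780 = €4,117,330
Enhancement: 100% of €4,117,330 = €4,117,330
Enhanced fine: €4,117,330 + €4,117,330 = €8,234,660
Cap at €18,250,350: €8,234,660 is within the cap, no reduction.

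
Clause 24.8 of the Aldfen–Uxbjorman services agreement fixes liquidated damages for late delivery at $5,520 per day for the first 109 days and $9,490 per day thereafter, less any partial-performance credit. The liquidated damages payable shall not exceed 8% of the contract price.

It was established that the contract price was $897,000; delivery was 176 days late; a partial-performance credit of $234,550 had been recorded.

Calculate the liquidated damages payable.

Liquidated damages: $71,760

First 109 days: 109 × $5,520 = $601,680
Remaining days: (176 − 109) × $9,490 = $635,830
Accrued per-day damages: $601,680 + $635,830 = $1,237,510
Less partial-performance credit: $1,237,510 − $234,550 = $1,002,960
Cap: 8% of $897,000 = $71,760
Cap at $71,760: $1,002,960 exceeds the cap → $71,760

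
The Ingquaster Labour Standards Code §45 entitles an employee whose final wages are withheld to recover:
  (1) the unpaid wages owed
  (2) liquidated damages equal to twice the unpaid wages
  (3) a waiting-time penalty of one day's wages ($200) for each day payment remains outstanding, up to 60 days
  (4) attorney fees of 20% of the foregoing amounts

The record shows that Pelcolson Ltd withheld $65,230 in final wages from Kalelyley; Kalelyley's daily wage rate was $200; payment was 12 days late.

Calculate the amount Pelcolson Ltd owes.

Total award: $237,708

Doubled: 2 × $65,230 = $130,460
Penalty days: min(12, 60) = 12
Waiting-time penalty: 12 × $200 = $2,400
Subtotal: $65,230 + $130,460 + $2,400 = $198,090
Attorney fees: 20% of $198,090 = $39,618
Total award: $198,090 + $39,618 = $237,708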